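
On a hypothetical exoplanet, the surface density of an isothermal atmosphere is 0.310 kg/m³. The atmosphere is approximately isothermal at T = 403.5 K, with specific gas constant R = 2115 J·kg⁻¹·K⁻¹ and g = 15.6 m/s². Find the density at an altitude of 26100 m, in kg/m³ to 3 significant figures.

ρ ≈ 0.192 kg/m³

Scale height: H = RT/g = 2115 × 403.5 / 15.6 = 54705 m.
In an isothermal atmosphere, density decays like pressure: ρ = ρ₀ exp(−z/H).
z/H = 26100/54705 = 0.47710; exp(−0.47710) = 0.62058.
ρ = 0.310 × 0.62058 = 0.19238 kg/m³.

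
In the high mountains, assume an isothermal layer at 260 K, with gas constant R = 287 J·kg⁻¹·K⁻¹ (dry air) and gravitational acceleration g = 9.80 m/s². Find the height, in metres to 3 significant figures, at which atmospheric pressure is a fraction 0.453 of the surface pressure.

Scale height: H = RT/g = 287 × 260 / 9.80 = 7614.3 m.
Set P/P₀ = exp(−z/H) = 0.453, so z = −H ln(0.453).
−ln(0.453) = 0.79186; z = 7614.3 × 0.79186 = 6029.5 m.

z ≈ 6030 m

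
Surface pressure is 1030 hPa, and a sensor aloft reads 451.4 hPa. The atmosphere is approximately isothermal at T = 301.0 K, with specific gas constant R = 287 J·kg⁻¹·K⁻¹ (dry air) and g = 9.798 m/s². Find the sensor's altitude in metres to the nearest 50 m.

z ≈ 7250 m

Scale height: H = RT/g = 287 × 301.0 / 9.798 = 8816.8 m.
Invert the barometric formula: z = H ln(P₀/P).
P₀/P = 1030/451.4 = 2.2818; ln(2.2818) = 0.82496.
z = 8816.8 × 0.82496 = 7273.5 m.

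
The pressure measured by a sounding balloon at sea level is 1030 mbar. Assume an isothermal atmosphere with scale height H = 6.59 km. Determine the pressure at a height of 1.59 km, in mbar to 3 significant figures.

P ≈ 809 mbar

Barometric formula: P = P₀ exp(−z/H).
z/H = 1590.0/6590.0 = 0.24127; exp(−0.24127) = 0.78563.
P = 1030 × 0.78563 = 809.20 mbar.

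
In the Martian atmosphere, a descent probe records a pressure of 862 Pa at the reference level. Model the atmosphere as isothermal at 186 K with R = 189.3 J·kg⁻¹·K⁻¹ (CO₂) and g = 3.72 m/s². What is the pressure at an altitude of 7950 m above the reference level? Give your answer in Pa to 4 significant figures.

P ≈ 372.2 Pa

Scale height: H = RT/g = 189.3 × 186 / 3.72 = 9465.0 m.
Barometric formula: P = P₀ exp(−z/H).
z/H = 7950.0/9465.0 = 0.83994; exp(−0.83994) = 0.43174.
P = 862 × 0.43174 = 372.16 Pa.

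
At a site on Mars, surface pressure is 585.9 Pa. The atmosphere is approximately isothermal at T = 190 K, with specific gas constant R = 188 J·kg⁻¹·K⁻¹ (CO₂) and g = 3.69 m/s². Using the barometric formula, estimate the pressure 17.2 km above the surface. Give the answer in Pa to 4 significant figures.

Scale height: H = RT/g = 188 × 190 / 3.69 = 9680.2 m.
Barometric formula: P = P₀ exp(−z/H).
z/H = 17200/9680.2 = 1.7768; exp(−1.7768) = 0.16918.
P = 585.9 × 0.16918 = 99.123 Pa.

P ≈ 99.12 Pa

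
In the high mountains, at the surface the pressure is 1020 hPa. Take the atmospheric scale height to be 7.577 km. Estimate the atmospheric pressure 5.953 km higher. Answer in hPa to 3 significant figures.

Barometric formula: P = P₀ exp(−z/H).
z/H = 5953.0/7577.0 = 0.78567; exp(−0.78567) = 0.45581.
P = 1020 × 0.45581 = 464.93 hPa.

P ≈ 465 hPa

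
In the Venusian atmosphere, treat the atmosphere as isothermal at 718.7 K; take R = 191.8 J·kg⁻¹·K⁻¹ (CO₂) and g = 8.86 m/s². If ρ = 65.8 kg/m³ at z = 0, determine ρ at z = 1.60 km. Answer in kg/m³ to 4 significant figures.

ρ ≈ 59.37 kg/m³

Scale height: H = RT/g = 191.8 × 718.7 / 8.86 = 15558 m.
In an isothermal atmosphere, density decays like pressure: ρ = ρ₀ exp(−z/H).
z/H = 1600.0/15558 = 0.10284; exp(−0.10284) = 0.90227.
ρ = 65.8 × 0.90227 = 59.369 kg/m³.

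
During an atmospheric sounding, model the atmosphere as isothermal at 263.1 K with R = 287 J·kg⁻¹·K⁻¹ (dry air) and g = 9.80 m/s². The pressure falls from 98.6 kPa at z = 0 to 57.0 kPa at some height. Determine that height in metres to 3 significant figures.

Scale height: H = RT/g = 287 × 263.1 / 9.80 = 7705.1 m.
Invert the barometric formula: z = H ln(P₀/P).
P₀/P = 98.6/57.0 = 1.7298; ln(1.7298) = 0.54801.
z = 7705.1 × 0.54801 = 4222.5 m.

z ≈ 4220 m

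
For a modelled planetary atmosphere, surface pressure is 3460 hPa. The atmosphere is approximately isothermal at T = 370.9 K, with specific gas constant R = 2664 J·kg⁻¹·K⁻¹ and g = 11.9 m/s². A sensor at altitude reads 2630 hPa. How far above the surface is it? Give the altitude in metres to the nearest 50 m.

z ≈ 22750 m

Scale height: H = RT/g = 2664 × 370.9 / 11.9 = 83032 m.
Invert the barometric formula: z = H ln(P₀/P).
P₀/P = 3460/2630 = 1.3156; ln(1.3156) = 0.27429.
z = 83032 × 0.27429 = 22775 m.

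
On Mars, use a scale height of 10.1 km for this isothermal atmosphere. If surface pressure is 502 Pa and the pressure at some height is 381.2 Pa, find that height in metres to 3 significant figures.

Invert the barometric formula: z = H ln(P₀/P).
P₀/P = 502/381.2 = 1.3169; ln(1.3169) = 0.27528.
z = 10100 × 0.27528 = 2780.3 m.

z ≈ 2780 m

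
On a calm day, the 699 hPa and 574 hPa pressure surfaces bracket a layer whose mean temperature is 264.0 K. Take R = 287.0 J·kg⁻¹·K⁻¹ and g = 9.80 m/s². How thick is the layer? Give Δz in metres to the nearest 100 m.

Hypsometric equation: Δz = (R T̄/g) ln(P₁/P₂).
R T̄/g = 287.0 × 264.0 / 9.80 = 7731.4 m.
ln(699/574) = ln(1.2178) = 0.19705.
Δz = 7731.4 × 0.19705 = 1523.5 m.

Δz ≈ 1500 m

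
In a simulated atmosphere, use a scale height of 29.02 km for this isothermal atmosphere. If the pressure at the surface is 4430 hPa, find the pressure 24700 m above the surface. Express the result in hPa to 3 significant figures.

Barometric formula: P = P₀ exp(−z/H).
z/H = 24700/29020 = 0.85114; exp(−0.85114) = 0.42693.
P = 4430 × 0.42693 = 1891.3 hPa.

P ≈ 1890 hPa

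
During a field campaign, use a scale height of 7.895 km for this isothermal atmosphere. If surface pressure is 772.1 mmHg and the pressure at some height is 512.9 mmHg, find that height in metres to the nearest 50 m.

z ≈ 3250 m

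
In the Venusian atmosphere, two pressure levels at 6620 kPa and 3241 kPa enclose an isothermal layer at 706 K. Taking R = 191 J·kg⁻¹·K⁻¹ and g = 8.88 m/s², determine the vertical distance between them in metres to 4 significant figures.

Hypsometric equation: Δz = (R T̄/g) ln(P₁/P₂).
R T̄/g = 191 × 706 / 8.88 = 15185 m.
ln(6620/3241) = ln(2.0426) = 0.71422.
Δz = 15185 × 0.71422 = 10845 m.

Δz ≈ 10850 m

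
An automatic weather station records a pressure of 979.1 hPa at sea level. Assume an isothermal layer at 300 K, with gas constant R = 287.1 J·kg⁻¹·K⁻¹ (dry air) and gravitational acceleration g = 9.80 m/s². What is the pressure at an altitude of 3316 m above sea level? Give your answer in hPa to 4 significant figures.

P ≈ 671.4 hPa

Scale height: H = RT/g = 287.1 × 300 / 9.80 = 8788.8 m.
Barometric formula: P = P₀ exp(−z/H).
z/H = 3316.0/8788.8 = 0.37730; exp(−0.37730) = 0.68571.
P = 979.1 × 0.68571 = 671.38 hPa.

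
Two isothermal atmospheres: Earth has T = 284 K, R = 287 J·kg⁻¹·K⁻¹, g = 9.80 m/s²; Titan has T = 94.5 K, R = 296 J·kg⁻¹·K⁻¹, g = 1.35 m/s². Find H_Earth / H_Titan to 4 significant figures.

H_Earth/H_Titan ≈ 0.4014

H = RT/g for each body.
H_Earth = 287 × 284 / 9.80 = 8317.1 m.
H_Titan = 296 × 94.5 / 1.35 = 20720 m.
H_Earth/H_Titan = 8317.1/20720 = 0.40140.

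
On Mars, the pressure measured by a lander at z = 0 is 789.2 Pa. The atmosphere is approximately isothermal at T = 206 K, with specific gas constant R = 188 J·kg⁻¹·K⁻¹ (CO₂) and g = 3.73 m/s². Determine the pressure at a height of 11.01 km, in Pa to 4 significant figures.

P ≈ 273.3 Pa

Scale height: H = RT/g = 188 × 206 / 3.73 = 10383 m.
Barometric formula: P = P₀ exp(−z/H).
z/H = 11010/10383 = 1.0604; exp(−1.0604) = 0.34632.
P = 789.2 × 0.34632 = 273.32 Pa.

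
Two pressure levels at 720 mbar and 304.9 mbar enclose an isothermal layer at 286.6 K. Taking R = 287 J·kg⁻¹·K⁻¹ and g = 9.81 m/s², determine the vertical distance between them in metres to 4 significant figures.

Hypsometric equation: Δz = (R T̄/g) ln(P₁/P₂).
R T̄/g = 287 × 286.6 / 9.81 = 8384.7 m.
ln(720/304.9) = ln(2.3614) = 0.85925.
Δz = 8384.7 × 0.85925 = 7204.6 m.

Δz ≈ 7205 m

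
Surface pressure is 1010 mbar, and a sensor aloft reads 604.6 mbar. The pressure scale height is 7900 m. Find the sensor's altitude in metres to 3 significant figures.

Invert the barometric formula: z = H ln(P₀/P).
P₀/P = 1010/604.6 = 1.6705; ln(1.6705) = 0.51312.
z = 7900.0 × 0.51312 = 4053.6 m.

z ≈ 4050 m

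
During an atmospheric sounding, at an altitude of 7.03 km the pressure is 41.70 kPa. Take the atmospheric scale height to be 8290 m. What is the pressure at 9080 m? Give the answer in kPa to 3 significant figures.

Between two levels, P₂ = P₁ exp(−Δz/H) with Δz = z₂ − z₁.
Δz = 9080.0 − 7030.0 = 2050.0 m; Δz/H = 2050.0/8290.0 = 0.24729.
P₂ = 41.70 × exp(−0.24729) = 41.70 × 0.78091 = 32.564 kPa.

P ≈ 32.6 kPa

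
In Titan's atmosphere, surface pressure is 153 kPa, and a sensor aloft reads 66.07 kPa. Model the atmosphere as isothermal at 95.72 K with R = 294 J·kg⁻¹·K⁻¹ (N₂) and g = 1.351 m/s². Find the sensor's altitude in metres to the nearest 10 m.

Scale height: H = RT/g = 294 × 95.72 / 1.351 = 20830 m.
Invert the barometric formula: z = H ln(P₀/P).
P₀/P = 153/66.07 = 2.3157; ln(2.3157) = 0.83971.
z = 20830 × 0.83971 = 17491 m.

z ≈ 17490 m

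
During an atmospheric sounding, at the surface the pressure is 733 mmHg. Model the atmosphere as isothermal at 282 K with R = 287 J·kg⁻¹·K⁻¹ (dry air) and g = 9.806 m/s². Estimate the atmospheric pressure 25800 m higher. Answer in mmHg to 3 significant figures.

Scale height: H = RT/g = 287 × 282 / 9.806 = 8253.5 m.
Barometric formula: P = P₀ exp(−z/H).
z/H = 25800/8253.5 = 3.1259; exp(−3.1259) = 0.043897.
P = 733 × 0.043897 = 32.177 mmHg.

P ≈ 32.2 mmHg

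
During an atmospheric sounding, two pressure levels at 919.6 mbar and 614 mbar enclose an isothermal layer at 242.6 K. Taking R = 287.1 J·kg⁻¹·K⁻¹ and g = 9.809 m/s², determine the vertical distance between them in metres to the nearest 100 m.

Hypsometric equation: Δz = (R T̄/g) ln(P₁/P₂).
R T̄/g = 287.1 × 242.6 / 9.809 = 7100.7 m.
ln(919.6/614) = ln(1.4977) = 0.40393.
Δz = 7100.7 × 0.40393 = 2868.2 m.

Δz ≈ 2900 m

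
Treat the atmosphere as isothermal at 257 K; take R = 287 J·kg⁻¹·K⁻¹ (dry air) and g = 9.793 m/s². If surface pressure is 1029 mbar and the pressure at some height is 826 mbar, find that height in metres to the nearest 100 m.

Scale height: H = RT/g = 287 × 257 / 9.793 = 7531.8 m.
Invert the barometric formula: z = H ln(P₀/P).
P₀/P = 1029/826 = 1.2458; ln(1.2458) = 0.21978.
z = 7531.8 × 0.21978 = 1655.3 m.

z ≈ 1700 m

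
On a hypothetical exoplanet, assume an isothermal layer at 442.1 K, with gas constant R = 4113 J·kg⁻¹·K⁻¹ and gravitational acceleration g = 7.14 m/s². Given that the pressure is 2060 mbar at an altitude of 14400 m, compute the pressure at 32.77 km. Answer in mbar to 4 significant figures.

P ≈ 1917 mbar

Scale height: H = RT/g = 4113 × 442.1 / 7.14 = 254670 m.
Between two levels, P₂ = P₁ exp(−Δz/H) with Δz = z₂ − z₁.
Δz = 32770 − 14400 = 18370 m; Δz/H = 18370/254670 = 0.072133.
P₂ = 2060 × exp(−0.072133) = 2060 × 0.93041 = 1916.6 mbar.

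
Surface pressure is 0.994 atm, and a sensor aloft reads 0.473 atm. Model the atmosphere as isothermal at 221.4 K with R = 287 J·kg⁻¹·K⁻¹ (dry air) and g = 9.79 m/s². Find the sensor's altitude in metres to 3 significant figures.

z ≈ 4820 m

Scale height: H = RT/g = 287 × 221.4 / 9.79 = 6490.5 m.
Invert the barometric formula: z = H ln(P₀/P).
P₀/P = 0.994/0.473 = 2.1015; ln(2.1015) = 0.74265.
z = 6490.5 × 0.74265 = 4820.2 m.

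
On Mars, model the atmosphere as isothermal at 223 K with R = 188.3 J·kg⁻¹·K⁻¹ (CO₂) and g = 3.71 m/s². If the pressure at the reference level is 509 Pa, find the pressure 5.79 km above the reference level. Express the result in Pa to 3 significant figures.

P ≈ 305 Pa

Scale height: H = RT/g = 188.3 × 223 / 3.71 = 11318 m.
Barometric formula: P = P₀ exp(−z/H).
z/H = 5790.0/11318 = 0.51157; exp(−0.51157) = 0.59955.
P = 509 × 0.59955 = 305.17 Pa.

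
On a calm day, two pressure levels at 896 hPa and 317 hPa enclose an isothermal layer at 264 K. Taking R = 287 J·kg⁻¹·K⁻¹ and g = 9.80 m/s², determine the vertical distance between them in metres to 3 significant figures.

Δz ≈ 8030 m

Hypsometric equation: Δz = (R T̄/g) ln(P₁/P₂).
R T̄/g = 287 × 264 / 9.80 = 7731.4 m.
ln(896/317) = ln(2.8265) = 1.0390.
Δz = 7731.4 × 1.0390 = 8032.9 m.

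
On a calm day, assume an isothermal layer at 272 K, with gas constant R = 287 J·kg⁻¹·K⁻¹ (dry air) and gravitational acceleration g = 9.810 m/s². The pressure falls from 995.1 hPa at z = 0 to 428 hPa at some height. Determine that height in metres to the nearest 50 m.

Scale height: H = RT/g = 287 × 272 / 9.810 = 7957.6 m.
Invert the barometric formula: z = H ln(P₀/P).
P₀/P = 995.1/428 = 2.3250; ln(2.3250) = 0.84372.
z = 7957.6 × 0.84372 = 6714.0 m.

z ≈ 6700 m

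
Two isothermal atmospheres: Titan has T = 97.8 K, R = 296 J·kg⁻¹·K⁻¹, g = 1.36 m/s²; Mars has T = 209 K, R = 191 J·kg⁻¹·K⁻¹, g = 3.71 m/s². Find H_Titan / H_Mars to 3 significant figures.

H_Titan/H_Mars ≈ 1.98

H = RT/g for each body.
H_Titan = 296 × 97.8 / 1.36 = 21286 m.
H_Mars = 191 × 209 / 3.71 = 10760 m.
H_Titan/H_Mars = 21286/10760 = 1.9783.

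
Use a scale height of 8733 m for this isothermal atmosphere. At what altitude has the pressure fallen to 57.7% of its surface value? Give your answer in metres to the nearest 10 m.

Set P/P₀ = exp(−z/H) = 0.577, so z = −H ln(0.577).
−ln(0.577) = 0.54991; z = 8733.0 × 0.54991 = 4802.4 m.

z ≈ 4800 m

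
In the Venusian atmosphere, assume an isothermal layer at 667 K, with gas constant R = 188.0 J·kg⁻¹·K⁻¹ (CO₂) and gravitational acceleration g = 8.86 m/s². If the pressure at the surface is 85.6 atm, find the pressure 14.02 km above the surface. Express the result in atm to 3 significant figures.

P ≈ 31.8 atm

Scale height: H = RT/g = 188.0 × 667 / 8.86 = 14153 m.
Barometric formula: P = P₀ exp(−z/H).
z/H = 14020/14153 = 0.99060; exp(−0.99060) = 0.37135.
P = 85.6 × 0.37135 = 31.788 atm.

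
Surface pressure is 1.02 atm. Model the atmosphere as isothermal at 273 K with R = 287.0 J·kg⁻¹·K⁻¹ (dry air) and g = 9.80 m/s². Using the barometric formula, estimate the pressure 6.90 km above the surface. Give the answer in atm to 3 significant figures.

P ≈ 0.430 atm

Scale height: H = RT/g = 287.0 × 273 / 9.80 = 7995.0 m.
Barometric formula: P = P₀ exp(−z/H).
z/H = 6900.0/7995.0 = 0.86304; exp(−0.86304) = 0.42188.
P = 1.02 × 0.42188 = 0.43032 atm.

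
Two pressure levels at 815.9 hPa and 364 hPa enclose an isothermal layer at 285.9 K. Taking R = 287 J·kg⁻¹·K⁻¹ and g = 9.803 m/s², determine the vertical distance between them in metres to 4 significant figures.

Δz ≈ 6756 m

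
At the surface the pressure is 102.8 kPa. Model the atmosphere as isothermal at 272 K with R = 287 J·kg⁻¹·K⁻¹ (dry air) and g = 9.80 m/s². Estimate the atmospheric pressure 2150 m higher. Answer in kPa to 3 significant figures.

P ≈ 78.5 kPa

Scale height: H = RT/g = 287 × 272 / 9.80 = 7965.7 m.
Barometric formula: P = P₀ exp(−z/H).
z/H = 2150.0/7965.7 = 0.26991; exp(−0.26991) = 0.76345.
P = 102.8 × 0.76345 = 78.483 kPa.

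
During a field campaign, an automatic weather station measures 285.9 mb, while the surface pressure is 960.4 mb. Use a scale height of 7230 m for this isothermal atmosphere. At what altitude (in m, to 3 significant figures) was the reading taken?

Invert the barometric formula: z = H ln(P₀/P).
P₀/P = 960.4/285.9 = 3.3592; ln(3.3592) = 1.2117.
z = 7230.0 × 1.2117 = 8760.6 m.

z ≈ 8760 m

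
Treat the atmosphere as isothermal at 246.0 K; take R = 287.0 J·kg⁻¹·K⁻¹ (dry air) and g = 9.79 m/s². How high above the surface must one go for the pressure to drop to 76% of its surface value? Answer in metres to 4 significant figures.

z ≈ 1979 m

Scale height: H = RT/g = 287.0 × 246.0 / 9.79 = 7211.6 m.
Set P/P₀ = exp(−z/H) = 0.76, so z = −H ln(0.76).
−ln(0.76) = 0.27444; z = 7211.6 × 0.27444 = 1979.2 m.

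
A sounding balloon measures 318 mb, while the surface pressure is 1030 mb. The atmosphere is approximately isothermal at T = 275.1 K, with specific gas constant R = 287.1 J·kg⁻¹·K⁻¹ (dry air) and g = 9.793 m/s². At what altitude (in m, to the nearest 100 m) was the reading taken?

Scale height: H = RT/g = 287.1 × 275.1 / 9.793 = 8065.1 m.
Invert the barometric formula: z = H ln(P₀/P).
P₀/P = 1030/318 = 3.2390; ln(3.2390) = 1.1753.
z = 8065.1 × 1.1753 = 9478.9 m.

z ≈ 9500 m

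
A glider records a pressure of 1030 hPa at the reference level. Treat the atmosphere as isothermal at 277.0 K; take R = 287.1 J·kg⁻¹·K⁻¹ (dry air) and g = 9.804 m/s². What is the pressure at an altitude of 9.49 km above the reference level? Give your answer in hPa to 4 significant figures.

P ≈ 319.7 hPa

Scale height: H = RT/g = 287.1 × 277.0 / 9.804 = 8111.7 m.
Barometric formula: P = P₀ exp(−z/H).
z/H = 9490.0/8111.7 = 1.1699; exp(−1.1699) = 0.31040.
P = 1030 × 0.31040 = 319.71 hPa.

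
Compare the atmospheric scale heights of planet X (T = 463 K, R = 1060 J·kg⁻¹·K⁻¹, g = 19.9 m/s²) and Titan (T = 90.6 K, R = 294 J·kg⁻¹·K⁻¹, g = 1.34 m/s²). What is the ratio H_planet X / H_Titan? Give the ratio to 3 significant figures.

H = RT/g for each body.
H_planet X = 1060 × 463 / 19.9 = 24662 m.
H_Titan = 294 × 90.6 / 1.34 = 19878 m.
H_planet X/H_Titan = 24662/19878 = 1.2407.

H_planet X/H_Titan ≈ 1.24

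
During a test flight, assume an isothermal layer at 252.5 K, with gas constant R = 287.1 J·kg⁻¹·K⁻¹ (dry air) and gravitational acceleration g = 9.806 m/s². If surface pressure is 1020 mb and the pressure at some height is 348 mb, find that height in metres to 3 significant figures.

z ≈ 7950 m

Scale height: H = RT/g = 287.1 × 252.5 / 9.806 = 7392.7 m.
Invert the barometric formula: z = H ln(P₀/P).
P₀/P = 1020/348 = 2.9310; ln(2.9310) = 1.0753.
z = 7392.7 × 1.0753 = 7949.4 m.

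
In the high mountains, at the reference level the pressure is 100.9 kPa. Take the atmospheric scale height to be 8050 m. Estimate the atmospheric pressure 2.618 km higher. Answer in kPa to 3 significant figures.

Barometric formula: P = P₀ exp(−z/H).
z/H = 2618.0/8050.0 = 0.32522; exp(−0.32522) = 0.72237.
P = 100.9 × 0.72237 = 72.887 kPa.

P ≈ 72.9 kPa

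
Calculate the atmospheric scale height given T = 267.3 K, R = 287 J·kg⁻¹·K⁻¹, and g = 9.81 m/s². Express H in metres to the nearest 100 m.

H ≈ 7800 m

The scale height of an isothermal atmosphere is H = RT/g.
H = 287 × 267.3 / 9.81 = 76715/9.81 = 7820.1 m.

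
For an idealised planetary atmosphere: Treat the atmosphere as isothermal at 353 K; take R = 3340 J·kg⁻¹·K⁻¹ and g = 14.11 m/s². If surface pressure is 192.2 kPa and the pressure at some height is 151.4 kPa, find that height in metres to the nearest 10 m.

Scale height: H = RT/g = 3340 × 353 / 14.11 = 83559 m.
Invert the barometric formula: z = H ln(P₀/P).
P₀/P = 192.2/151.4 = 1.2695; ln(1.2695) = 0.23862.
z = 83559 × 0.23862 = 19939 m.

z ≈ 19940 m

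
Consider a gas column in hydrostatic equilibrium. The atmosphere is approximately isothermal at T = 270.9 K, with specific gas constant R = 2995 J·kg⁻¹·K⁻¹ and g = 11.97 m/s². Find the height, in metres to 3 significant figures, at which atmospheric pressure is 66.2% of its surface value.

z ≈ 28000 m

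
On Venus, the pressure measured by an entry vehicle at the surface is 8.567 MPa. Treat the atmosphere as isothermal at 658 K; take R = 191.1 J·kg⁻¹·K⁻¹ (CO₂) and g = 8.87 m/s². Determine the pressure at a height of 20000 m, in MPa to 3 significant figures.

Scale height: H = RT/g = 191.1 × 658 / 8.87 = 14176 m.
Barometric formula: P = P₀ exp(−z/H).
z/H = 20000/14176 = 1.4108; exp(−1.4108) = 0.24395.
P = 8.567 × 0.24395 = 2.0899 MPa.

P ≈ 2.09 MPa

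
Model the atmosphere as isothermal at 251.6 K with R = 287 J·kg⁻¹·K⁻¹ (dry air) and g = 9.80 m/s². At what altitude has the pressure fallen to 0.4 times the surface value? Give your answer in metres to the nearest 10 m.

Scale height: H = RT/g = 287 × 251.6 / 9.80 = 7368.3 m.
Set P/P₀ = exp(−z/H) = 0.4, so z = −H ln(0.4).
−ln(0.4) = 0.91629; z = 7368.3 × 0.91629 = 6751.5 m.

z ≈ 6750 m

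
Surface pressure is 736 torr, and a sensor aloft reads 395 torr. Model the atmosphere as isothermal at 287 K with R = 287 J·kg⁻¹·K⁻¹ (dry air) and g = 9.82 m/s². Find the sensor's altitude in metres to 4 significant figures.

z ≈ 5220 m

Scale height: H = RT/g = 287 × 287 / 9.82 = 8387.9 m.
Invert the barometric formula: z = H ln(P₀/P).
P₀/P = 736/395 = 1.8633; ln(1.8633) = 0.62235.
z = 8387.9 × 0.62235 = 5220.2 m.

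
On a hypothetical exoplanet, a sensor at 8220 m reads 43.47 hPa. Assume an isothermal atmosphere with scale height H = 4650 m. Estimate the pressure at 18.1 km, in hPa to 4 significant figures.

P ≈ 5.193 hPa

Between two levels, P₂ = P₁ exp(−Δz/H) with Δz = z₂ − z₁.
Δz = 18100 − 8220.0 = 9880.0 m; Δz/H = 9880.0/4650.0 = 2.1247.
P₂ = 43.47 × exp(−2.1247) = 43.47 × 0.11947 = 5.1934 hPa.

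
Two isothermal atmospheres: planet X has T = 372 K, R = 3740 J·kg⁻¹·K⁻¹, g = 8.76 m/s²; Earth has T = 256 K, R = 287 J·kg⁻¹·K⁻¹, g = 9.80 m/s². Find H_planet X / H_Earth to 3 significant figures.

H_planet X/H_Earth ≈ 21.2

H = RT/g for each body.
H_planet X = 3740 × 372 / 8.76 = 158820 m.
H_Earth = 287 × 256 / 9.80 = 7497.1 m.
H_planet X/H_Earth = 158820/7497.1 = 21.184.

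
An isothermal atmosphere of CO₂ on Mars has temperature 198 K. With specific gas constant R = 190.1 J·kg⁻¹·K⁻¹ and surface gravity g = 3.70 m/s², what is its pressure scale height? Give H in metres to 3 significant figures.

H ≈ 10200 m

The scale height of an isothermal atmosphere is H = RT/g.
H = 190.1 × 198 / 3.70 = 37640/3.70 = 10173 m.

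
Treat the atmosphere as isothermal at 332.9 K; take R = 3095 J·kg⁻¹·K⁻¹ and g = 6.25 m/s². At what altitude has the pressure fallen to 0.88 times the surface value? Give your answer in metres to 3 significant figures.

z ≈ 21100 m

Scale height: H = RT/g = 3095 × 332.9 / 6.25 = 164850 m.
Set P/P₀ = exp(−z/H) = 0.88, so z = −H ln(0.88).
−ln(0.88) = 0.12783; z = 164850 × 0.12783 = 21073 m.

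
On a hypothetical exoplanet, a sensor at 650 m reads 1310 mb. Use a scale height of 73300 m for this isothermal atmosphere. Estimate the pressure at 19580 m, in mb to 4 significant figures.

P ≈ 1012 mb

Between two levels, P₂ = P₁ exp(−Δz/H) with Δz = z₂ − z₁.
Δz = 19580 − 650.00 = 18930 m; Δz/H = 18930/73300 = 0.25825.
P₂ = 1310 × exp(−0.25825) = 1310 × 0.77240 = 1011.8 mb.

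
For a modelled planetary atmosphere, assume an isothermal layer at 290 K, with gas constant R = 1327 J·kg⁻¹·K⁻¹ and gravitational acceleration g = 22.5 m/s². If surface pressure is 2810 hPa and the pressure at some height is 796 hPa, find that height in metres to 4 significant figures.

z ≈ 21570 m

Scale height: H = RT/g = 1327 × 290 / 22.5 = 17104 m.
Invert the barometric formula: z = H ln(P₀/P).
P₀/P = 2810/796 = 3.5302; ln(3.5302) = 1.2614.
z = 17104 × 1.2614 = 21575 m.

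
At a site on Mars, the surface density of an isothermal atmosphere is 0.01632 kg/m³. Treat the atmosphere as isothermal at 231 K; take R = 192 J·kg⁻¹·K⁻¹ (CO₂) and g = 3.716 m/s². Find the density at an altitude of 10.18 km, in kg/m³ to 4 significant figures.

Scale height: H = RT/g = 192 × 231 / 3.716 = 11935 m.
In an isothermal atmosphere, density decays like pressure: ρ = ρ₀ exp(−z/H).
z/H = 10180/11935 = 0.85295; exp(−0.85295) = 0.42616.
ρ = 0.01632 × 0.42616 = 0.0069549 kg/m³.

ρ ≈ 0.006955 kg/m³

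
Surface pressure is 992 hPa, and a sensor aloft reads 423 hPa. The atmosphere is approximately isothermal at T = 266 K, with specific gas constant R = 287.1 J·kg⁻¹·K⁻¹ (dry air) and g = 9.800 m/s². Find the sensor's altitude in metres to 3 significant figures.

z ≈ 6640 m

Scale height: H = RT/g = 287.1 × 266 / 9.800 = 7792.7 m.
Invert the barometric formula: z = H ln(P₀/P).
P₀/P = 992/423 = 2.3452; ln(2.3452) = 0.85237.
z = 7792.7 × 0.85237 = 6642.3 m.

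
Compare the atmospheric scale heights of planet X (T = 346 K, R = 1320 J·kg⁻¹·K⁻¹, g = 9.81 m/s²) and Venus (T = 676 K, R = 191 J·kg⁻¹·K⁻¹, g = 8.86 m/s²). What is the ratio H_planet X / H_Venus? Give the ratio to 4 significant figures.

H_planet X/H_Venus ≈ 3.195

H = RT/g for each body.
H_planet X = 1320 × 346 / 9.81 = 46557 m.
H_Venus = 191 × 676 / 8.86 = 14573 m.
H_planet X/H_Venus = 46557/14573 = 3.1947.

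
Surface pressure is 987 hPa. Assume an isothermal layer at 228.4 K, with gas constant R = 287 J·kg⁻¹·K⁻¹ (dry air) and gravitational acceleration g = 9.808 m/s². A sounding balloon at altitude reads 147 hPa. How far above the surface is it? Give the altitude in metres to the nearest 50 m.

Scale height: H = RT/g = 287 × 228.4 / 9.808 = 6683.4 m.
Invert the barometric formula: z = H ln(P₀/P).
P₀/P = 987/147 = 6.7143; ln(6.7143) = 1.9042.
z = 6683.4 × 1.9042 = 12727 m.

z ≈ 12750 m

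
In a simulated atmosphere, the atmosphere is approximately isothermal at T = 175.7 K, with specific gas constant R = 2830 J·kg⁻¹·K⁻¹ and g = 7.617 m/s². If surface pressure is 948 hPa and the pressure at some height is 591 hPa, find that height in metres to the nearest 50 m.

Scale height: H = RT/g = 2830 × 175.7 / 7.617 = 65279 m.
Invert the barometric formula: z = H ln(P₀/P).
P₀/P = 948/591 = 1.6041; ln(1.6041) = 0.47256.
z = 65279 × 0.47256 = 30848 m.

z ≈ 30850 m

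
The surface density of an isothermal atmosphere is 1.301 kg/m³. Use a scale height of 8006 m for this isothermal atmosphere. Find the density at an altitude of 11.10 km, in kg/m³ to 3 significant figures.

In an isothermal atmosphere, density decays like pressure: ρ = ρ₀ exp(−z/H).
z/H = 11100/8006.0 = 1.3865; exp(−1.3865) = 0.24995.
ρ = 1.301 × 0.24995 = 0.32518 kg/m³.

ρ ≈ 0.325 kg/m³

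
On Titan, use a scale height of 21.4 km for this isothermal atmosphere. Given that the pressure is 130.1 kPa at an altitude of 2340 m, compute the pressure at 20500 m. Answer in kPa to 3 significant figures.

P ≈ 55.7 kPa

Between two levels, P₂ = P₁ exp(−Δz/H) with Δz = z₂ − z₁.
Δz = 20500 − 2340.0 = 18160 m; Δz/H = 18160/21400 = 0.84860.
P₂ = 130.1 × exp(−0.84860) = 130.1 × 0.42801 = 55.684 kPa.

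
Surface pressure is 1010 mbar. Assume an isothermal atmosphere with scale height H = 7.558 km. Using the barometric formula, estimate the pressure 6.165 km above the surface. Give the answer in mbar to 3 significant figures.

Barometric formula: P = P₀ exp(−z/H).
z/H = 6165.0/7558.0 = 0.81569; exp(−0.81569) = 0.44233.
P = 1010 × 0.44233 = 446.75 mbar.

P ≈ 447 mbar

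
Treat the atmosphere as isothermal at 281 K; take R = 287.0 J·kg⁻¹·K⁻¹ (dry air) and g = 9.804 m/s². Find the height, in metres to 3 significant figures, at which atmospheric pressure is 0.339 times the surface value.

z ≈ 8900 m

Scale height: H = RT/g = 287.0 × 281 / 9.804 = 8225.9 m.
Set P/P₀ = exp(−z/H) = 0.339, so z = −H ln(0.339).
−ln(0.339) = 1.0818; z = 8225.9 × 1.0818 = 8898.8 m.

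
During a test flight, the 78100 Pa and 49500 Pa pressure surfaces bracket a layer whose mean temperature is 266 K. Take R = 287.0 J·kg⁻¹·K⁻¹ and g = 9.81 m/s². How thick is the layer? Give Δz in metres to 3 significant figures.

Hypsometric equation: Δz = (R T̄/g) ln(P₁/P₂).
R T̄/g = 287.0 × 266 / 9.81 = 7782.1 m.
ln(78100/49500) = ln(1.5778) = 0.45603.
Δz = 7782.1 × 0.45603 = 3548.9 m.

Δz ≈ 3550 m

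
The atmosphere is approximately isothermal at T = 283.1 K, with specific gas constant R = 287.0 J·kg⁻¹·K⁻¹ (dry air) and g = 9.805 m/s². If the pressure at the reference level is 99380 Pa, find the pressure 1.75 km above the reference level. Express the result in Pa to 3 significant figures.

P ≈ 80500 Pa

Scale height: H = RT/g = 287.0 × 283.1 / 9.805 = 8286.6 m.
Barometric formula: P = P₀ exp(−z/H).
z/H = 1750.0/8286.6 = 0.21118; exp(−0.21118) = 0.80963.
P = 99380 × 0.80963 = 80461 Pa.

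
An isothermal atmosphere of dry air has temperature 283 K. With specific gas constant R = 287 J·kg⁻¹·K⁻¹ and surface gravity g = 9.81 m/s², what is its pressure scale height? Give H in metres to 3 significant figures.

H ≈ 8280 m

The scale height of an isothermal atmosphere is H = RT/g.
H = 287 × 283 / 9.81 = 81221/9.81 = 8279.4 m.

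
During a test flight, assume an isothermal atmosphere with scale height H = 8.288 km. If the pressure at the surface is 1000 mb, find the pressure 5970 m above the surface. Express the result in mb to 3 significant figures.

Barometric formula: P = P₀ exp(−z/H).
z/H = 5970.0/8288.0 = 0.72032; exp(−0.72032) = 0.48660.
P = 1000 × 0.48660 = 486.60 mb.

P ≈ 487 mb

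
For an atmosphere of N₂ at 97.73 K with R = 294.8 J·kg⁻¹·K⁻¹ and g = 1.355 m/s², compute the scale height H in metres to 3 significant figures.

H ≈ 21300 m

The scale height of an isothermal atmosphere is H = RT/g.
H = 294.8 × 97.73 / 1.355 = 28811/1.355 = 21263 m.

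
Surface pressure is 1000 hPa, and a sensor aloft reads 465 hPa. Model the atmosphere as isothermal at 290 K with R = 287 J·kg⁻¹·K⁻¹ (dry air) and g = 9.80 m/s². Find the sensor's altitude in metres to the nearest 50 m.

Scale height: H = RT/g = 287 × 290 / 9.80 = 8492.9 m.
Invert the barometric formula: z = H ln(P₀/P).
P₀/P = 1000/465 = 2.1505; ln(2.1505) = 0.76570.
z = 8492.9 × 0.76570 = 6503.0 m.

z ≈ 6500 m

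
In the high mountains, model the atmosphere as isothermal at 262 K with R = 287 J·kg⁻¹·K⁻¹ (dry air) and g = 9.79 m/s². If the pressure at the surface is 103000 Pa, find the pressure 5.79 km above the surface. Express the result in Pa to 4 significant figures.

P ≈ 48470 Pa

Scale height: H = RT/g = 287 × 262 / 9.79 = 7680.7 m.
Barometric formula: P = P₀ exp(−z/H).
z/H = 5790.0/7680.7 = 0.75384; exp(−0.75384) = 0.47056.
P = 103000 × 0.47056 = 48468 Pa.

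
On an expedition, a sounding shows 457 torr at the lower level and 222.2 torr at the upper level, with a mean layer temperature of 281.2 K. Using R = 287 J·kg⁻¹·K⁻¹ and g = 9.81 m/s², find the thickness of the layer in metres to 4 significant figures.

Hypsometric equation: Δz = (R T̄/g) ln(P₁/P₂).
R T̄/g = 287 × 281.2 / 9.81 = 8226.7 m.
ln(457/222.2) = ln(2.0567) = 0.72110.
Δz = 8226.7 × 0.72110 = 5932.3 m.

Δz ≈ 5932 m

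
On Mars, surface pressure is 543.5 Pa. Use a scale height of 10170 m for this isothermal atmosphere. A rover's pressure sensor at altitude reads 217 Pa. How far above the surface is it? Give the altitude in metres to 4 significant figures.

Invert the barometric formula: z = H ln(P₀/P).
P₀/P = 543.5/217 = 2.5046; ln(2.5046) = 0.91813.
z = 10170 × 0.91813 = 9337.4 m.

z ≈ 9337 m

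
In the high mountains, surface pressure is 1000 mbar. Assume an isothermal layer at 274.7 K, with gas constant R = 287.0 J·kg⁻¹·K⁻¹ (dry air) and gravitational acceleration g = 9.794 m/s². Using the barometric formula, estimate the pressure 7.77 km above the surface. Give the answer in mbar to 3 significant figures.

Scale height: H = RT/g = 287.0 × 274.7 / 9.794 = 8049.7 m.
Barometric formula: P = P₀ exp(−z/H).
z/H = 7770.0/8049.7 = 0.96525; exp(−0.96525) = 0.38089.
P = 1000 × 0.38089 = 380.89 mbar.

P ≈ 381 mbar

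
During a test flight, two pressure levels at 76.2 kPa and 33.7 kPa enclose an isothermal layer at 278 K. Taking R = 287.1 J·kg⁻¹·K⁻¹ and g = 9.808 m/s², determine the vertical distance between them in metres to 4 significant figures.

Hypsometric equation: Δz = (R T̄/g) ln(P₁/P₂).
R T̄/g = 287.1 × 278 / 9.808 = 8137.6 m.
ln(76.2/33.7) = ln(2.2611) = 0.81585.
Δz = 8137.6 × 0.81585 = 6639.1 m.

Δz ≈ 6639 m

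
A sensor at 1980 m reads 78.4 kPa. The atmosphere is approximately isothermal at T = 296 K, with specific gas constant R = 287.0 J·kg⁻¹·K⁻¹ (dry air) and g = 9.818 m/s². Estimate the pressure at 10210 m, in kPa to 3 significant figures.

P ≈ 30.3 kPa

Scale height: H = RT/g = 287.0 × 296 / 9.818 = 8652.7 m.
Between two levels, P₂ = P₁ exp(−Δz/H) with Δz = z₂ − z₁.
Δz = 10210 − 1980.0 = 8230.0 m; Δz/H = 8230.0/8652.7 = 0.95115.
P₂ = 78.4 × exp(−0.95115) = 78.4 × 0.38630 = 30.286 kPa.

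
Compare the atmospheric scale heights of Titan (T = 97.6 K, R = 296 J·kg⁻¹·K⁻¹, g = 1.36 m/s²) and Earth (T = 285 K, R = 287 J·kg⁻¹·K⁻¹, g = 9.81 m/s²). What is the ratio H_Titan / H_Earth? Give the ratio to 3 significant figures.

H_Titan/H_Earth ≈ 2.55

H = RT/g for each body.
H_Titan = 296 × 97.6 / 1.36 = 21242 m.
H_Earth = 287 × 285 / 9.81 = 8337.9 m.
H_Titan/H_Earth = 21242/8337.9 = 2.5476.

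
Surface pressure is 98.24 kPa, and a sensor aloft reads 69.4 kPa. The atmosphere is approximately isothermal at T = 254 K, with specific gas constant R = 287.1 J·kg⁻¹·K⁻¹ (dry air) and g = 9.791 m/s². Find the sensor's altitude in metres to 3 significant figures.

z ≈ 2590 m

Scale height: H = RT/g = 287.1 × 254 / 9.791 = 7448.0 m.
Invert the barometric formula: z = H ln(P₀/P).
P₀/P = 98.24/69.4 = 1.4156; ln(1.4156) = 0.34755.
z = 7448.0 × 0.34755 = 2588.6 m.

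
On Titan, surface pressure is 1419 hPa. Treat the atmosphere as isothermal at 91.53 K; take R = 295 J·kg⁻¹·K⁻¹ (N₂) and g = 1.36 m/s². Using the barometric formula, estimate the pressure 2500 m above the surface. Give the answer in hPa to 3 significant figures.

P ≈ 1250 hPa

Scale height: H = RT/g = 295 × 91.53 / 1.36 = 19854 m.
Barometric formula: P = P₀ exp(−z/H).
z/H = 2500.0/19854 = 0.12592; exp(−0.12592) = 0.88169.
P = 1419 × 0.88169 = 1251.1 hPa.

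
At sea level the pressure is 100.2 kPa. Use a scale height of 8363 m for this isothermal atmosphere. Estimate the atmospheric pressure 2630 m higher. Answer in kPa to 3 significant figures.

P ≈ 73.2 kPa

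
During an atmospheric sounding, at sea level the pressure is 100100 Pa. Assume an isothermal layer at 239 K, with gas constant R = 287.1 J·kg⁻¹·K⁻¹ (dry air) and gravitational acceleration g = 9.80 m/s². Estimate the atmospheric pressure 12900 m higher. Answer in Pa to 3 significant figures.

Scale height: H = RT/g = 287.1 × 239 / 9.80 = 7001.7 m.
Barometric formula: P = P₀ exp(−z/H).
z/H = 12900/7001.7 = 1.8424; exp(−1.8424) = 0.15844.
P = 100100 × 0.15844 = 15860 Pa.

P ≈ 15900 Pa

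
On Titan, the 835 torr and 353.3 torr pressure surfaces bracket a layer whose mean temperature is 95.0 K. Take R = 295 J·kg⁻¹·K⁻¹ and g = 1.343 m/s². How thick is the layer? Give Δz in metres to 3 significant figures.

Δz ≈ 17900 m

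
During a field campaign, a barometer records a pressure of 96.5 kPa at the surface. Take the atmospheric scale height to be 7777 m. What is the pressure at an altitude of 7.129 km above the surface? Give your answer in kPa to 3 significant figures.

P ≈ 38.6 kPa

Barometric formula: P = P₀ exp(−z/H).
z/H = 7129.0/7777.0 = 0.91668; exp(−0.91668) = 0.39984.
P = 96.5 × 0.39984 = 38.585 kPa.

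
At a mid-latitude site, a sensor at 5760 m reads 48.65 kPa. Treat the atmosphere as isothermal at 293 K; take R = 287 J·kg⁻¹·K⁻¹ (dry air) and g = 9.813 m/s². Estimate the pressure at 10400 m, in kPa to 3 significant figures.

P ≈ 28.3 kPa

Scale height: H = RT/g = 287 × 293 / 9.813 = 8569.3 m.
Between two levels, P₂ = P₁ exp(−Δz/H) with Δz = z₂ − z₁.
Δz = 10400 − 5760.0 = 4640.0 m; Δz/H = 4640.0/8569.3 = 0.54147.
P₂ = 48.65 × exp(−0.54147) = 48.65 × 0.58189 = 28.309 kPa.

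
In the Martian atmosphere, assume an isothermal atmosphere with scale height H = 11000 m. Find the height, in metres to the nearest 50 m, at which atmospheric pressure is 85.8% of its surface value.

z ≈ 1700 m

Set P/P₀ = exp(−z/H) = 0.858, so z = −H ln(0.858).
−ln(0.858) = 0.15315; z = 11000 × 0.15315 = 1684.7 m.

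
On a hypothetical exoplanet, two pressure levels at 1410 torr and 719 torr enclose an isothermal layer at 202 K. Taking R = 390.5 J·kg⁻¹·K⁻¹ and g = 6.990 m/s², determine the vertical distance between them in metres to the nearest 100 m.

Δz ≈ 7600 m

Hypsometric equation: Δz = (R T̄/g) ln(P₁/P₂).
R T̄/g = 390.5 × 202 / 6.990 = 11285 m.
ln(1410/719) = ln(1.9611) = 0.67351.
Δz = 11285 × 0.67351 = 7600.6 m.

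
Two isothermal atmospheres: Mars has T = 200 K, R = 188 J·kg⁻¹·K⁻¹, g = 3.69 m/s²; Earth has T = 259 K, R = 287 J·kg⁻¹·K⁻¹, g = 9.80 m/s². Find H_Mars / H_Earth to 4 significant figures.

H = RT/g for each body.
H_Mars = 188 × 200 / 3.69 = 10190 m.
H_Earth = 287 × 259 / 9.80 = 7585.0 m.
H_Mars/H_Earth = 10190/7585.0 = 1.3434.

H_Mars/H_Earth ≈ 1.343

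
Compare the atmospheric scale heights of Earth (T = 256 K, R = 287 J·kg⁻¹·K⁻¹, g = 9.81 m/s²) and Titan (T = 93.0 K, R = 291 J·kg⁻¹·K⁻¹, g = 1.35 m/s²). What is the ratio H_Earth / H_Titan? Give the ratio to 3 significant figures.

H = RT/g for each body.
H_Earth = 287 × 256 / 9.81 = 7489.5 m.
H_Titan = 291 × 93.0 / 1.35 = 20047 m.
H_Earth/H_Titan = 7489.5/20047 = 0.37360.

H_Earth/H_Titan ≈ 0.374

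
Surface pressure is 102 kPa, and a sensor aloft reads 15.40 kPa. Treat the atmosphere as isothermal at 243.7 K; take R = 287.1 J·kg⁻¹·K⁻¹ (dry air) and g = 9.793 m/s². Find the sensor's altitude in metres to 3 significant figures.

Scale height: H = RT/g = 287.1 × 243.7 / 9.793 = 7144.5 m.
Invert the barometric formula: z = H ln(P₀/P).
P₀/P = 102/15.40 = 6.6234; ln(6.6234) = 1.8906.
z = 7144.5 × 1.8906 = 13507 m.

z ≈ 13500 m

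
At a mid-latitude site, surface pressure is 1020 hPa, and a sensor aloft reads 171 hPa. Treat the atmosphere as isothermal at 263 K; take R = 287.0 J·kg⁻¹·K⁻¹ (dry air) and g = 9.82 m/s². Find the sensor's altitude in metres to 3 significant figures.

Scale height: H = RT/g = 287.0 × 263 / 9.82 = 7686.5 m.
Invert the barometric formula: z = H ln(P₀/P).
P₀/P = 1020/171 = 5.9649; ln(5.9649) = 1.7859.
z = 7686.5 × 1.7859 = 13727 m.

z ≈ 13700 m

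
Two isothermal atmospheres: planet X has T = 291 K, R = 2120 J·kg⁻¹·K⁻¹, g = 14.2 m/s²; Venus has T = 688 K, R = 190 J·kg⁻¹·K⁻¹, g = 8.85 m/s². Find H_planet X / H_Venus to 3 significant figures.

H_planet X/H_Venus ≈ 2.94

H = RT/g for each body.
H_planet X = 2120 × 291 / 14.2 = 43445 m.
H_Venus = 190 × 688 / 8.85 = 14771 m.
H_planet X/H_Venus = 43445/14771 = 2.9412.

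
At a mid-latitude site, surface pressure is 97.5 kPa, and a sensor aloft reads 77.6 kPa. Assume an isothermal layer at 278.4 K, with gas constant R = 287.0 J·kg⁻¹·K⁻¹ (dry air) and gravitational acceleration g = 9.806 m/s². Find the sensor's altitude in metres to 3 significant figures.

z ≈ 1860 m

Scale height: H = RT/g = 287.0 × 278.4 / 9.806 = 8148.2 m.
Invert the barometric formula: z = H ln(P₀/P).
P₀/P = 97.5/77.6 = 1.2564; ln(1.2564) = 0.22825.
z = 8148.2 × 0.22825 = 1859.8 m.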